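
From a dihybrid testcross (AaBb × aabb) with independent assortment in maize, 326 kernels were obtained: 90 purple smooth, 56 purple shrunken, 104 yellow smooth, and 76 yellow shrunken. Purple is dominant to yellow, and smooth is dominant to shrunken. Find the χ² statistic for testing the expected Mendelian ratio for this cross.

A dihybrid testcross with independent assortment gives a 1:1:1:1 ratio.
Total ratio parts = 4. Expected numbers out of 326:
  purple smooth: 326 × 1/4 = 81.5
  purple shrunken: 326 × 1/4 = 81.5
  yellow smooth: 326 × 1/4 = 81.5
  yellow shrunken: 326 × 1/4 = 81.5
χ² = Σ (O − E)² / E
  purple smooth: (90 − 81.5)² / 81.5 = 0.8865
  purple shrunken: (56 − 81.5)² / 81.5 = 7.9785
  yellow smooth: (104 − 81.5)² / 81.5 = 6.2117
  yellow shrunken: (76 − 81.5)² / 81.5 = 0.3712
χ² = 0.8865 + 7.9785 + 6.2117 + 0.3712 = 15.4479 ≈ 15.448

15.448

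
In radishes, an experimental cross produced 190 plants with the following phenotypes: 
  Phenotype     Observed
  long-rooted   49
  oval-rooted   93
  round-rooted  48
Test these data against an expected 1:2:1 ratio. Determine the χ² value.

Total ratio parts = 4. Expected numbers out of 190:
  long-rooted: 190 × 1/4 = 47.5
  oval-rooted: 190 × 2/4 = 95
  round-rooted: 190 × 1/4 = 47.5
χ² = Σ (O − E)² / E
  long-rooted: (49 − 47.5)² / 47.5 = 0.0474
  oval-rooted: (93 − 95)² / 95 = 0.0421
  round-rooted: (48 − 47.5)² / 47.5 = 0.0053
χ² = 0.0474 + 0.0421 + 0.0053 = 0.0948 ≈ 0.095

0.095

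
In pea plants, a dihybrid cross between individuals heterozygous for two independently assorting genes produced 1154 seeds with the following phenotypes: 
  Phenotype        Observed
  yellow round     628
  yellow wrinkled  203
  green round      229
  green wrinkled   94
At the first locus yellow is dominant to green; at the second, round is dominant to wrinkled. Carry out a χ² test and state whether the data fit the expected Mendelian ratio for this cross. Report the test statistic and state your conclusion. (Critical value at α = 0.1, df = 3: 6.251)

8.885; not consistent

A dihybrid F₂ with independent assortment and complete dominance at both loci gives a 9:3:3:1 phenotypic ratio.
Under the 9:3:3:1 hypothesis (Σ ratio = 16, N = 1154):
  yellow round: 1154 × 9/16 = 649.125
  yellow wrinkled: 1154 × 3/16 = 216.375
  green round: 1154 × 3/16 = 216.375
  green wrinkled: 1154 × 1/16 = 72.125
χ² = Σ (O − E)² / E
  yellow round: (628 − 649.125)² / 649.125 = 0.6875
  yellow wrinkled: (203 − 216.375)² / 216.375 = 0.8268
  green round: (229 − 216.375)² / 216.375 = 0.7366
  green wrinkled: (94 − 72.125)² / 72.125 = 6.6345
χ² = 0.6875 + 0.8268 + 0.7366 + 6.6345 = 8.8854 ≈ 8.885
Degrees of freedom = 4 − 1 = 3; critical value at α = 0.1 is 6.251.
Since 8.885 > 6.251, we reject the null hypothesis — the data do not fit the 9:3:3:1 ratio.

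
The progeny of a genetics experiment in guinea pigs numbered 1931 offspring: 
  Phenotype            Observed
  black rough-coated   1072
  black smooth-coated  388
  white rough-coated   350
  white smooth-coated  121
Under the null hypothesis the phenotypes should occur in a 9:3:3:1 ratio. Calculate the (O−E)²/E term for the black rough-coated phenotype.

The 9:3:3:1 ratio has 16 parts, so with N = 1931 the expected counts are:
  black rough-coated: 1931 × 9/16 = 1086.1875
  black smooth-coated: 1931 × 3/16 = 362.0625
  white rough-coated: 1931 × 3/16 = 362.0625
  white smooth-coated: 1931 × 1/16 = 120.6875
Contribution of black rough-coated: (1072 − 1086.1875)² / 1086.1875 = 0.1853

0.185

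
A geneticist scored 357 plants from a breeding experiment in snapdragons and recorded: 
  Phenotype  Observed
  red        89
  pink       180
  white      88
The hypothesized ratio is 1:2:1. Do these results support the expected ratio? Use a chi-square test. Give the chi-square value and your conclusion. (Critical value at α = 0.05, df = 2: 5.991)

0.031; consistent

Expected counts for N = 357 under a 1:2:1 ratio (total parts = 4):
  red: 357 × 1/4 = 89.25
  pink: 357 × 2/4 = 178.5
  white: 357 × 1/4 = 89.25
χ² = Σ (O − E)² / E
  red: (89 − 89.25)² / 89.25 = 0.0007
  pink: (180 − 178.5)² / 178.5 = 0.0126
  white: (88 − 89.25)² / 89.25 = 0.0175
χ² = 0.0007 + 0.0126 + 0.0175 = 0.0308 ≈ 0.031
Degrees of freedom = 3 − 1 = 2; critical value at α = 0.05 is 5.991.
Since 0.031 < 5.991, we fail to reject the null hypothesis — the data are consistent with the 1:2:1 ratio.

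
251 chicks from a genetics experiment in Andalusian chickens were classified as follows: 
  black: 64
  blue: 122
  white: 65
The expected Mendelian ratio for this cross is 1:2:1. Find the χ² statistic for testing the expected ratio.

The 1:2:1 ratio has 4 parts, so with N = 251 the expected counts are:
  black: 251 × 1/4 = 62.75
  blue: 251 × 2/4 = 125.5
  white: 251 × 1/4 = 62.75
χ² = Σ (O − E)² / E
  black: (64 − 62.75)² / 62.75 = 0.0249
  blue: (122 − 125.5)² / 125.5 = 0.0976
  white: (65 − 62.75)² / 62.75 = 0.0807
χ² = 0.0249 + 0.0976 + 0.0807 = 0.2032 ≈ 0.203

0.203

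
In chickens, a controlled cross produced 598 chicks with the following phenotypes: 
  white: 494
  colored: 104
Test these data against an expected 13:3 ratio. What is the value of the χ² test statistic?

0.725

The 13:3 ratio has 16 parts, so with N = 598 the expected counts are:
  white: 598 × 13/16 = 485.875
  colored: 598 × 3/16 = 112.125
χ² = Σ (O − E)² / E
  white: (494 − 485.875)² / 485.875 = 0.1359
  colored: (104 − 112.125)² / 112.125 = 0.5888
χ² = 0.1359 + 0.5888 = 0.7247 ≈ 0.725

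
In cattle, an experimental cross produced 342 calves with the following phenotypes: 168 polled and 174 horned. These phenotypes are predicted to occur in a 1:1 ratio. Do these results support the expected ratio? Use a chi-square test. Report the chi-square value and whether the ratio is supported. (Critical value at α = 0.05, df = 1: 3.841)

0.105; consistent

Total ratio parts = 2. Expected numbers out of 342:
  polled: 342 × 1/2 = 171
  horned: 342 × 1/2 = 171
χ² = Σ (O − E)² / E
  polled: (168 − 171)² / 171 = 0.0526
  horned: (174 − 171)² / 171 = 0.0526
χ² = 0.0526 + 0.0526 = 0.1052 ≈ 0.105
Degrees of freedom = 2 − 1 = 1; critical value at α = 0.05 is 3.841.
Since 0.105 < 3.841, we fail to reject the null hypothesis — the data are consistent with the 1:1 ratio.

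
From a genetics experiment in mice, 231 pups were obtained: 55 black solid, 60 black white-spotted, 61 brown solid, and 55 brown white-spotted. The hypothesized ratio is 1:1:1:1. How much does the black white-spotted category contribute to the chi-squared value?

0.088

The 1:1:1:1 ratio has 4 parts, so with N = 231 the expected counts are:
  black solid: 231 × 1/4 = 57.75
  black white-spotted: 231 × 1/4 = 57.75
  brown solid: 231 × 1/4 = 57.75
  brown white-spotted: 231 × 1/4 = 57.75
Contribution of black white-spotted: (60 − 57.75)² / 57.75 = 0.0877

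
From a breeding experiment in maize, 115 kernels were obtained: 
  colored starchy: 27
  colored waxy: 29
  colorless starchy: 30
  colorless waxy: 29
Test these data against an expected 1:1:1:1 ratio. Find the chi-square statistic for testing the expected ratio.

0.165

The 1:1:1:1 ratio has 4 parts, so with N = 115 the expected counts are:
  colored starchy: 115 × 1/4 = 28.75
  colored waxy: 115 × 1/4 = 28.75
  colorless starchy: 115 × 1/4 = 28.75
  colorless waxy: 115 × 1/4 = 28.75
χ² = Σ (O − E)² / E
  colored starchy: (27 − 28.75)² / 28.75 = 0.1065
  colored waxy: (29 − 28.75)² / 28.75 = 0.0022
  colorless starchy: (30 − 28.75)² / 28.75 = 0.0543
  colorless waxy: (29 − 28.75)² / 28.75 = 0.0022
χ² = 0.1065 + 0.0022 + 0.0543 + 0.0022 = 0.1652 ≈ 0.165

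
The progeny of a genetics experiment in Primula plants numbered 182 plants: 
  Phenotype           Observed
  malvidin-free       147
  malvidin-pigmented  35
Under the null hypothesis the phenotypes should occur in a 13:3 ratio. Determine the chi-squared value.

The 13:3 ratio has 16 parts, so with N = 182 the expected counts are:
  malvidin-free: 182 × 13/16 = 147.875
  malvidin-pigmented: 182 × 3/16 = 34.125
χ² = Σ (O − E)² / E
  malvidin-free: (147 − 147.875)² / 147.875 = 0.0052
  malvidin-pigmented: (35 − 34.125)² / 34.125 = 0.0224
χ² = 0.0052 + 0.0224 = 0.0276 ≈ 0.028

0.028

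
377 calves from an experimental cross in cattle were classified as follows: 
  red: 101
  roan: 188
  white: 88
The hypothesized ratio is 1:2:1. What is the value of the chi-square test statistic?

0.899

The 1:2:1 ratio has 4 parts, so with N = 377 the expected counts are:
  red: 377 × 1/4 = 94.25
  roan: 377 × 2/4 = 188.5
  white: 377 × 1/4 = 94.25
χ² = Σ (O − E)² / E
  red: (101 − 94.25)² / 94.25 = 0.4834
  roan: (188 − 188.5)² / 188.5 = 0.0013
  white: (88 − 94.25)² / 94.25 = 0.4145
χ² = 0.4834 + 0.0013 + 0.4145 = 0.8992 ≈ 0.899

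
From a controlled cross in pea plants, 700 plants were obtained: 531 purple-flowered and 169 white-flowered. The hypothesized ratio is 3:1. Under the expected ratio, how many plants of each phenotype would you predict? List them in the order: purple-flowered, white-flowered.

The 3:1 ratio has 4 parts, so with N = 700 the expected counts are:
  purple-flowered: 700 × 3/4 = 525
  white-flowered: 700 × 1/4 = 175

525, 175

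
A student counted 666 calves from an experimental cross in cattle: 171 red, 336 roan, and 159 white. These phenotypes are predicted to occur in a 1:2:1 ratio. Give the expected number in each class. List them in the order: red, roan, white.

166.5, 333, 166.5

The 1:2:1 ratio has 4 parts, so with N = 666 the expected counts are:
  red: 666 × 1/4 = 166.5
  roan: 666 × 2/4 = 333
  white: 666 × 1/4 = 166.5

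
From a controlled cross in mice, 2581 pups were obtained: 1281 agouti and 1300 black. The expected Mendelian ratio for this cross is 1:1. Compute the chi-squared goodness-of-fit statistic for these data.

0.140

Under the 1:1 hypothesis (Σ ratio = 2, N = 2581):
  agouti: 2581 × 1/2 = 1290.5
  black: 2581 × 1/2 = 1290.5
χ² = Σ (O − E)² / E
  agouti: (1281 − 1290.5)² / 1290.5 = 0.0699
  black: (1300 − 1290.5)² / 1290.5 = 0.0699
χ² = 0.0699 + 0.0699 = 0.1398 ≈ 0.140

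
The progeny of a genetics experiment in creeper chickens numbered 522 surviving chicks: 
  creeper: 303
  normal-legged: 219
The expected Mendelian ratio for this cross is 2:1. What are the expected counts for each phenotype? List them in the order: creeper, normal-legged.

Total ratio parts = 3. Expected numbers out of 522:
  creeper: 522 × 2/3 = 348
  normal-legged: 522 × 1/3 = 174

348, 174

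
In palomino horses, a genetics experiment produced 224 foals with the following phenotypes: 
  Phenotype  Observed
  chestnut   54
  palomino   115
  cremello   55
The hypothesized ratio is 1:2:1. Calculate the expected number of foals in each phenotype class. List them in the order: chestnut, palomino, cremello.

56, 112, 56

The 1:2:1 ratio has 4 parts, so with N = 224 the expected counts are:
  chestnut: 224 × 1/4 = 56
  palomino: 224 × 2/4 = 112
  cremello: 224 × 1/4 = 56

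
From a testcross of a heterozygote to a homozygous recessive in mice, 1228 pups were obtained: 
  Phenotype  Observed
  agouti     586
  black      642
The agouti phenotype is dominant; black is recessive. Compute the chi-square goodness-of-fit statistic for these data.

A testcross of a heterozygote (Aa × aa) gives a 1:1 phenotypic ratio.
Total ratio parts = 2. Expected numbers out of 1228:
  agouti: 1228 × 1/2 = 614
  black: 1228 × 1/2 = 614
χ² = Σ (O − E)² / E
  agouti: (586 − 614)² / 614 = 1.2769
  black: (642 − 614)² / 614 = 1.2769
χ² = 1.2769 + 1.2769 = 2.5538 ≈ 2.554

2.554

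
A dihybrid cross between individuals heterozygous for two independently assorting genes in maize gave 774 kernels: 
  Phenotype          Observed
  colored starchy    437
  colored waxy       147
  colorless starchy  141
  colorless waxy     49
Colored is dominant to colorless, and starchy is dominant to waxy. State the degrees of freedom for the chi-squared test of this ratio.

3

A dihybrid F₂ with independent assortment and complete dominance at both loci gives a 9:3:3:1 phenotypic ratio.
A goodness-of-fit test with 4 phenotype classes has df = 4 − 1 = 3.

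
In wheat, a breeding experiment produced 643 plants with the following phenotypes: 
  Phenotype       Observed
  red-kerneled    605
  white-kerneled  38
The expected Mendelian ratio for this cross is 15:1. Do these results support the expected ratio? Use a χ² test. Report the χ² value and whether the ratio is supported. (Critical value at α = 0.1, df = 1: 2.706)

Total ratio parts = 16. Expected numbers out of 643:
  red-kerneled: 643 × 15/16 = 602.8125
  white-kerneled: 643 × 1/16 = 40.1875
χ² = Σ (O − E)² / E
  red-kerneled: (605 − 602.8125)² / 602.8125 = 0.0079
  white-kerneled: (38 − 40.1875)² / 40.1875 = 0.1191
χ² = 0.0079 + 0.1191 = 0.127
Degrees of freedom = 2 − 1 = 1; critical value at α = 0.1 is 2.706.
Since 0.127 < 2.706, we fail to reject the null hypothesis — the data are consistent with the 15:1 ratio.

0.127; consistent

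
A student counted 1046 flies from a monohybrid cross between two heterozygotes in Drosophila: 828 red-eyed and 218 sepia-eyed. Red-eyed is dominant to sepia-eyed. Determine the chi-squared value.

For a monohybrid cross between heterozygotes with complete dominance, the expected phenotypic ratio is 3:1.
Expected counts for N = 1046 under a 3:1 ratio (total parts = 4):
  red-eyed: 1046 × 3/4 = 784.5
  sepia-eyed: 1046 × 1/4 = 261.5
χ² = Σ (O − E)² / E
  red-eyed: (828 − 784.5)² / 784.5 = 2.4120
  sepia-eyed: (218 − 261.5)² / 261.5 = 7.2361
χ² = 2.4120 + 7.2361 = 9.6481 ≈ 9.648

9.648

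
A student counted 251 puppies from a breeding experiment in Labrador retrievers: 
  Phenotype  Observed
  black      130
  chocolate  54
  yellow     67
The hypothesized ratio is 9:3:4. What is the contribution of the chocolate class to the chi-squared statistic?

1.023

Under the 9:3:4 hypothesis (Σ ratio = 16, N = 251):
  black: 251 × 9/16 = 141.1875
  chocolate: 251 × 3/16 = 47.0625
  yellow: 251 × 4/16 = 62.75
Contribution of chocolate: (54 − 47.0625)² / 47.0625 = 1.0227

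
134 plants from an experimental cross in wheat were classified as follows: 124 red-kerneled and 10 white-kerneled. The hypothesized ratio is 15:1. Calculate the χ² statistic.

0.336

The 15:1 ratio has 16 parts, so with N = 134 the expected counts are:
  red-kerneled: 134 × 15/16 = 125.625
  white-kerneled: 134 × 1/16 = 8.375
χ² = Σ (O − E)² / E
  red-kerneled: (124 − 125.625)² / 125.625 = 0.0210
  white-kerneled: (10 − 8.375)² / 8.375 = 0.3153
χ² = 0.0210 + 0.3153 = 0.3363 ≈ 0.336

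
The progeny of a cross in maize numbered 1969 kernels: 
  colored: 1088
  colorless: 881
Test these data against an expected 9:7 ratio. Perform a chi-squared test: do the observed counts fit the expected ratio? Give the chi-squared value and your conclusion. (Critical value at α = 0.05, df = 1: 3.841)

Total ratio parts = 16. Expected numbers out of 1969:
  colored: 1969 × 9/16 = 1107.5625
  colorless: 1969 × 7/16 = 861.4375
χ² = Σ (O − E)² / E
  colored: (1088 − 1107.5625)² / 1107.5625 = 0.3455
  colorless: (881 − 861.4375)² / 861.4375 = 0.4442
χ² = 0.3455 + 0.4442 = 0.7897 ≈ 0.790
Degrees of freedom = 2 − 1 = 1; critical value at α = 0.05 is 3.841.
Since 0.790 < 3.841, we fail to reject the null hypothesis — the data are consistent with the 9:7 ratio.

0.790; consistent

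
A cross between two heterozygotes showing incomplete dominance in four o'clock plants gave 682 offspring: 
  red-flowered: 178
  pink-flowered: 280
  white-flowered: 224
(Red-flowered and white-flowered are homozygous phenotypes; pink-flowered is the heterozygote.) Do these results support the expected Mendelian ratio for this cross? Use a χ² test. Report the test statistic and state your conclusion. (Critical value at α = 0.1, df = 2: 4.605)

28.029; not consistent

With incomplete dominance, a heterozygote × heterozygote cross gives a 1:2:1 phenotypic ratio.
Total ratio parts = 4. Expected numbers out of 682:
  red-flowered: 682 × 1/4 = 170.5
  pink-flowered: 682 × 2/4 = 341
  white-flowered: 682 × 1/4 = 170.5
χ² = Σ (O − E)² / E
  red-flowered: (178 − 170.5)² / 170.5 = 0.3299
  pink-flowered: (280 − 341)² / 341 = 10.9120
  white-flowered: (224 − 170.5)² / 170.5 = 16.7874
χ² = 0.3299 + 10.9120 + 16.7874 = 28.0293 ≈ 28.029
Degrees of freedom = 3 − 1 = 2; critical value at α = 0.1 is 4.605.
Since 28.029 > 4.605, we reject the null hypothesis — the data do not fit the 1:2:1 ratio.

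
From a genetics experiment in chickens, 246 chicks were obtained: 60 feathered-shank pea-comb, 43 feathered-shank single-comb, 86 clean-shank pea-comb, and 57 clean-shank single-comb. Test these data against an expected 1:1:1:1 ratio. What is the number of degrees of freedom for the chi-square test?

3

A goodness-of-fit test with 4 phenotype classes has df = 4 − 1 = 3.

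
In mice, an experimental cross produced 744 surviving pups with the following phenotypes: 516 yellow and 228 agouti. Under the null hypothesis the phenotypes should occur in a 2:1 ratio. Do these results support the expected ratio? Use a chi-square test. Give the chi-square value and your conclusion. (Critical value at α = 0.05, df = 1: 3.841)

Under the 2:1 hypothesis (Σ ratio = 3, N = 744):
  yellow: 744 × 2/3 = 496
  agouti: 744 × 1/3 = 248
χ² = Σ (O − E)² / E
  yellow: (516 − 496)² / 496 = 0.8065
  agouti: (228 − 248)² / 248 = 1.6129
χ² = 0.8065 + 1.6129 = 2.4194 ≈ 2.419
Degrees of freedom = 2 − 1 = 1; critical value at α = 0.05 is 3.841.
Since 2.419 < 3.841, we fail to reject the null hypothesis — the data are consistent with the 2:1 ratio.

2.419; consistent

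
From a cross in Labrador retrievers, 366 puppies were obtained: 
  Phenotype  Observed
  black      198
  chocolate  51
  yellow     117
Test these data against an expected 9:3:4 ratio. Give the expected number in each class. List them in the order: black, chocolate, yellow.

205.875, 68.625, 91.5

Under the 9:3:4 hypothesis (Σ ratio = 16, N = 366):
  black: 366 × 9/16 = 205.875
  chocolate: 366 × 3/16 = 68.625
  yellow: 366 × 4/16 = 91.5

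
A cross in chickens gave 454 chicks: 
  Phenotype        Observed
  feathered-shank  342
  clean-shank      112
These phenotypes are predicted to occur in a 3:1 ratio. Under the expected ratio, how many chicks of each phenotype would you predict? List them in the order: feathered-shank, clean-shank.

340.5, 113.5

Under the 3:1 hypothesis (Σ ratio = 4, N = 454):
  feathered-shank: 454 × 3/4 = 340.5
  clean-shank: 454 × 1/4 = 113.5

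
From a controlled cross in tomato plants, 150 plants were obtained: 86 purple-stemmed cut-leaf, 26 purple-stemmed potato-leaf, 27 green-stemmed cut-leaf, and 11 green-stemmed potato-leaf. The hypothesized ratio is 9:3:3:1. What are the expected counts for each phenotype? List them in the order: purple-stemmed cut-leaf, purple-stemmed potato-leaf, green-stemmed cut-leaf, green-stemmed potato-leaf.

Under the 9:3:3:1 hypothesis (Σ ratio = 16, N = 150):
  purple-stemmed cut-leaf: 150 × 9/16 = 84.375
  purple-stemmed potato-leaf: 150 × 3/16 = 28.125
  green-stemmed cut-leaf: 150 × 3/16 = 28.125
  green-stemmed potato-leaf: 150 × 1/16 = 9.375

84.375, 28.125, 28.125, 9.375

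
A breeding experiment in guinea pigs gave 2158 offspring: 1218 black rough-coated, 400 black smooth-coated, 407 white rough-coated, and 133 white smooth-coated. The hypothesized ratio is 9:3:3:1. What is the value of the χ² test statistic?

0.107

The 9:3:3:1 ratio has 16 parts, so with N = 2158 the expected counts are:
  black rough-coated: 2158 × 9/16 = 1213.875
  black smooth-coated: 2158 × 3/16 = 404.625
  white rough-coated: 2158 × 3/16 = 404.625
  white smooth-coated: 2158 × 1/16 = 134.875
χ² = Σ (O − E)² / E
  black rough-coated: (1218 − 1213.875)² / 1213.875 = 0.0140
  black smooth-coated: (400 − 404.625)² / 404.625 = 0.0529
  white rough-coated: (407 − 404.625)² / 404.625 = 0.0139
  white smooth-coated: (133 − 134.875)² / 134.875 = 0.0261
χ² = 0.0140 + 0.0529 + 0.0139 + 0.0261 = 0.1069 ≈ 0.107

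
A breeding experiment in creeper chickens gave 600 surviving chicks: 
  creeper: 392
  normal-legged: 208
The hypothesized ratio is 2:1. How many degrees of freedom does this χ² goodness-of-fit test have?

1

A goodness-of-fit test with 2 phenotype classes has df = 2 − 1 = 1.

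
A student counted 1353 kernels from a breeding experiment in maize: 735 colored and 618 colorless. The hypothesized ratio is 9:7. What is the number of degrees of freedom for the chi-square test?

A goodness-of-fit test with 2 phenotype classes has df = 2 − 1 = 1.

1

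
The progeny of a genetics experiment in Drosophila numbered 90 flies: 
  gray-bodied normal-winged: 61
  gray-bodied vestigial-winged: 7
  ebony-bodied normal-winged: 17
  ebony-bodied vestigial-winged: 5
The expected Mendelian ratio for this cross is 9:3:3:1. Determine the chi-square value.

Under the 9:3:3:1 hypothesis (Σ ratio = 16, N = 90):
  gray-bodied normal-winged: 90 × 9/16 = 50.625
  gray-bodied vestigial-winged: 90 × 3/16 = 16.875
  ebony-bodied normal-winged: 90 × 3/16 = 16.875
  ebony-bodied vestigial-winged: 90 × 1/16 = 5.625
χ² = Σ (O − E)² / E
  gray-bodied normal-winged: (61 − 50.625)² / 50.625 = 2.1262
  gray-bodied vestigial-winged: (7 − 16.875)² / 16.875 = 5.7787
  ebony-bodied normal-winged: (17 − 16.875)² / 16.875 = 0.0009
  ebony-bodied vestigial-winged: (5 − 5.625)² / 5.625 = 0.0694
χ² = 2.1262 + 5.7787 + 0.0009 + 0.0694 = 7.9752 ≈ 7.975

7.975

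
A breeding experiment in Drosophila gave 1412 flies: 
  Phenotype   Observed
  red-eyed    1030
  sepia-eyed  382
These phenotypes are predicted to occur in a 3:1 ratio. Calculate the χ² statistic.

Total ratio parts = 4. Expected numbers out of 1412:
  red-eyed: 1412 × 3/4 = 1059
  sepia-eyed: 1412 × 1/4 = 353
χ² = Σ (O − E)² / E
  red-eyed: (1030 − 1059)² / 1059 = 0.7941
  sepia-eyed: (382 − 353)² / 353 = 2.3824
χ² = 0.7941 + 2.3824 = 3.1765 ≈ 3.177

3.177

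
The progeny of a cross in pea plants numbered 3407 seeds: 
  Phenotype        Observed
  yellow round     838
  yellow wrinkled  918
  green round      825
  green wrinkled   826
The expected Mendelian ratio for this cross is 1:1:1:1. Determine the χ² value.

6.994

Under the 1:1:1:1 hypothesis (Σ ratio = 4, N = 3407):
  yellow round: 3407 × 1/4 = 851.75
  yellow wrinkled: 3407 × 1/4 = 851.75
  green round: 3407 × 1/4 = 851.75
  green wrinkled: 3407 × 1/4 = 851.75
χ² = Σ (O − E)² / E
  yellow round: (838 − 851.75)² / 851.75 = 0.2220
  yellow wrinkled: (918 − 851.75)² / 851.75 = 5.1530
  green round: (825 − 851.75)² / 851.75 = 0.8401
  green wrinkled: (826 − 851.75)² / 851.75 = 0.7785
χ² = 0.2220 + 5.1530 + 0.8401 + 0.7785 = 6.9936 ≈ 6.994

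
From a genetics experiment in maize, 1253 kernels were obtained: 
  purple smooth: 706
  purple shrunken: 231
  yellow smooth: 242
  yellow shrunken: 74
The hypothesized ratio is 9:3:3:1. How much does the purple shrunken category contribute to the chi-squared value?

0.066

Total ratio parts = 16. Expected numbers out of 1253:
  purple smooth: 1253 × 9/16 = 704.8125
  purple shrunken: 1253 × 3/16 = 234.9375
  yellow smooth: 1253 × 3/16 = 234.9375
  yellow shrunken: 1253 × 1/16 = 78.3125
Contribution of purple shrunken: (231 − 234.9375)² / 234.9375 = 0.0660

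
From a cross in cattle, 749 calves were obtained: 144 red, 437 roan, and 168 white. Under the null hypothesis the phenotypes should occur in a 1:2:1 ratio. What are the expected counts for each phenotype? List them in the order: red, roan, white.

187.25, 374.5, 187.25

Expected counts for N = 749 under a 1:2:1 ratio (total parts = 4):
  red: 749 × 1/4 = 187.25
  roan: 749 × 2/4 = 374.5
  white: 749 × 1/4 = 187.25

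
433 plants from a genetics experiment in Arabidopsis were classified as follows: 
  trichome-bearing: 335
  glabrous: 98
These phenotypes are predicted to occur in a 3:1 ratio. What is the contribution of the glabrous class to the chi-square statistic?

Under the 3:1 hypothesis (Σ ratio = 4, N = 433):
  trichome-bearing: 433 × 3/4 = 324.75
  glabrous: 433 × 1/4 = 108.25
Contribution of glabrous: (98 − 108.25)² / 108.25 = 0.9706

0.971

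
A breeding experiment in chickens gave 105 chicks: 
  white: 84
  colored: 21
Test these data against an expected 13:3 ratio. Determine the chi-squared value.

0.108

Under the 13:3 hypothesis (Σ ratio = 16, N = 105):
  white: 105 × 13/16 = 85.3125
  colored: 105 × 3/16 = 19.6875
χ² = Σ (O − E)² / E
  white: (84 − 85.3125)² / 85.3125 = 0.0202
  colored: (21 − 19.6875)² / 19.6875 = 0.0875
χ² = 0.0202 + 0.0875 = 0.1077 ≈ 0.108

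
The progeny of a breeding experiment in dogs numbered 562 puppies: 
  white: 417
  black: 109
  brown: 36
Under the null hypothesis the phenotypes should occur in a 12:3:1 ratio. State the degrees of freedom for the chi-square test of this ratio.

2

A goodness-of-fit test with 3 phenotype classes has df = 3 − 1 = 2.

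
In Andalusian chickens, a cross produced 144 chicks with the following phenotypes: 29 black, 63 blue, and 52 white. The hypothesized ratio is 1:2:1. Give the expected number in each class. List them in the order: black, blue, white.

36, 72, 36

Under the 1:2:1 hypothesis (Σ ratio = 4, N = 144):
  black: 144 × 1/4 = 36
  blue: 144 × 2/4 = 72
  white: 144 × 1/4 = 36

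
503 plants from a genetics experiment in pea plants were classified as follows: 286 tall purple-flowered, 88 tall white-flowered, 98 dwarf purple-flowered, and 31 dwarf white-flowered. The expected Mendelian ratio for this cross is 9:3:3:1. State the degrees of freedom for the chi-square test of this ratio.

A goodness-of-fit test with 4 phenotype classes has df = 4 − 1 = 3.

3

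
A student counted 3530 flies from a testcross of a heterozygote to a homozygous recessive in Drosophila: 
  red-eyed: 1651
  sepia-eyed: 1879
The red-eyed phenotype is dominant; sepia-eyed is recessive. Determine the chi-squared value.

A testcross of a heterozygote (Aa × aa) gives a 1:1 phenotypic ratio.
Expected counts for N = 3530 under a 1:1 ratio (total parts = 2):
  red-eyed: 3530 × 1/2 = 1765
  sepia-eyed: 3530 × 1/2 = 1765
χ² = Σ (O − E)² / E
  red-eyed: (1651 − 1765)² / 1765 = 7.3632
  sepia-eyed: (1879 − 1765)² / 1765 = 7.3632
χ² = 7.3632 + 7.3632 = 14.7264 ≈ 14.726

14.726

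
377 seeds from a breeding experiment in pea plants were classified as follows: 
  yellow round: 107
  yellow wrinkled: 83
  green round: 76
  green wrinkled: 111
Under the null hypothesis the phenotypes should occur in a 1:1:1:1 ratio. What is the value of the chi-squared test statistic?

9.578

The 1:1:1:1 ratio has 4 parts, so with N = 377 the expected counts are:
  yellow round: 377 × 1/4 = 94.25
  yellow wrinkled: 377 × 1/4 = 94.25
  green round: 377 × 1/4 = 94.25
  green wrinkled: 377 × 1/4 = 94.25
χ² = Σ (O − E)² / E
  yellow round: (107 − 94.25)² / 94.25 = 1.7248
  yellow wrinkled: (83 − 94.25)² / 94.25 = 1.3428
  green round: (76 − 94.25)² / 94.25 = 3.5338
  green wrinkled: (111 − 94.25)² / 94.25 = 2.9768
χ² = 1.7248 + 1.3428 + 3.5338 + 2.9768 = 9.5782 ≈ 9.578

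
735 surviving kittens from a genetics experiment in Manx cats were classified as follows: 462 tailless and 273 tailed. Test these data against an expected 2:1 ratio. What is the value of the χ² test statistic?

Total ratio parts = 3. Expected numbers out of 735:
  tailless: 735 × 2/3 = 490
  tailed: 735 × 1/3 = 245
χ² = Σ (O − E)² / E
  tailless: (462 − 490)² / 490 = 1.6000
  tailed: (273 − 245)² / 245 = 3.2000
χ² = 1.6000 + 3.2000 = 4.800

4.800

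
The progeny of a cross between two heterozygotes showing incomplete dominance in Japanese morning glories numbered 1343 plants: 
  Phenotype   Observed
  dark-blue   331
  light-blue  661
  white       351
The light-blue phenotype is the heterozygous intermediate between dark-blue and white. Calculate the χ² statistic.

With incomplete dominance, a heterozygote × heterozygote cross gives a 1:2:1 phenotypic ratio.
The 1:2:1 ratio has 4 parts, so with N = 1343 the expected counts are:
  dark-blue: 1343 × 1/4 = 335.75
  light-blue: 1343 × 2/4 = 671.5
  white: 1343 × 1/4 = 335.75
χ² = Σ (O − E)² / E
  dark-blue: (331 − 335.75)² / 335.75 = 0.0672
  light-blue: (661 − 671.5)² / 671.5 = 0.1642
  white: (351 − 335.75)² / 335.75 = 0.6927
χ² = 0.0672 + 0.1642 + 0.6927 = 0.9241 ≈ 0.924

0.924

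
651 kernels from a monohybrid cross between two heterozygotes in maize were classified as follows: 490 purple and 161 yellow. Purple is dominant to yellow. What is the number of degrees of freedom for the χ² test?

For a monohybrid cross between heterozygotes with complete dominance, the expected phenotypic ratio is 3:1.
A goodness-of-fit test with 2 phenotype classes has df = 2 − 1 = 1.

1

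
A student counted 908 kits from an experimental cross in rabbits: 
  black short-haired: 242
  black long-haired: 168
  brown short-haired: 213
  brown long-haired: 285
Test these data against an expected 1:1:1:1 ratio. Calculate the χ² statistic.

Under the 1:1:1:1 hypothesis (Σ ratio = 4, N = 908):
  black short-haired: 908 × 1/4 = 227
  black long-haired: 908 × 1/4 = 227
  brown short-haired: 908 × 1/4 = 227
  brown long-haired: 908 × 1/4 = 227
χ² = Σ (O − E)² / E
  black short-haired: (242 − 227)² / 227 = 0.9912
  black long-haired: (168 − 227)² / 227 = 15.3348
  brown short-haired: (213 − 227)² / 227 = 0.8634
  brown long-haired: (285 − 227)² / 227 = 14.8194
χ² = 0.9912 + 15.3348 + 0.8634 + 14.8194 = 32.0088 ≈ 32.009

32.009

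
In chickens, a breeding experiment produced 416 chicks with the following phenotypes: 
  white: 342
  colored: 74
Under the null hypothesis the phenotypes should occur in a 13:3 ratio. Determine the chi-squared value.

The 13:3 ratio has 16 parts, so with N = 416 the expected counts are:
  white: 416 × 13/16 = 338
  colored: 416 × 3/16 = 78
χ² = Σ (O − E)² / E
  white: (342 − 338)² / 338 = 0.0473
  colored: (74 − 78)² / 78 = 0.2051
χ² = 0.0473 + 0.2051 = 0.2524 ≈ 0.252

0.252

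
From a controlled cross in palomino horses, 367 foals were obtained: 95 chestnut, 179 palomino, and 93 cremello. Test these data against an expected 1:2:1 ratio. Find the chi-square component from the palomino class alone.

0.110

Under the 1:2:1 hypothesis (Σ ratio = 4, N = 367):
  chestnut: 367 × 1/4 = 91.75
  palomino: 367 × 2/4 = 183.5
  cremello: 367 × 1/4 = 91.75
Contribution of palomino: (179 − 183.5)² / 183.5 = 0.1104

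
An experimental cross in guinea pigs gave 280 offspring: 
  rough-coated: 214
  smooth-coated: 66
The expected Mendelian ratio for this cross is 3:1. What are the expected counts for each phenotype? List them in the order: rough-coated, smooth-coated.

210, 70

The 3:1 ratio has 4 parts, so with N = 280 the expected counts are:
  rough-coated: 280 × 3/4 = 210
  smooth-coated: 280 × 1/4 = 70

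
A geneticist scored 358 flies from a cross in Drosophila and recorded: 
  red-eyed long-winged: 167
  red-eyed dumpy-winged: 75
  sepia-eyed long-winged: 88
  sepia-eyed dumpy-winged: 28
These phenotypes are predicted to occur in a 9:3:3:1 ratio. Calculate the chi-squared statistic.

Under the 9:3:3:1 hypothesis (Σ ratio = 16, N = 358):
  red-eyed long-winged: 358 × 9/16 = 201.375
  red-eyed dumpy-winged: 358 × 3/16 = 67.125
  sepia-eyed long-winged: 358 × 3/16 = 67.125
  sepia-eyed dumpy-winged: 358 × 1/16 = 22.375
χ² = Σ (O − E)² / E
  red-eyed long-winged: (167 − 201.375)² / 201.375 = 5.8679
  red-eyed dumpy-winged: (75 − 67.125)² / 67.125 = 0.9239
  sepia-eyed long-winged: (88 − 67.125)² / 67.125 = 6.4919
  sepia-eyed dumpy-winged: (28 − 22.375)² / 22.375 = 1.4141
χ² = 5.8679 + 0.9239 + 6.4919 + 1.4141 = 14.6978 ≈ 14.698

14.698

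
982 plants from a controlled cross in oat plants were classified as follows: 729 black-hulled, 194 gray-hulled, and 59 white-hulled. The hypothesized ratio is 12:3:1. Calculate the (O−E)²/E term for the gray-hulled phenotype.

0.530

Under the 12:3:1 hypothesis (Σ ratio = 16, N = 982):
  black-hulled: 982 × 12/16 = 736.5
  gray-hulled: 982 × 3/16 = 184.125
  white-hulled: 982 × 1/16 = 61.375
Contribution of gray-hulled: (194 − 184.125)² / 184.125 = 0.5296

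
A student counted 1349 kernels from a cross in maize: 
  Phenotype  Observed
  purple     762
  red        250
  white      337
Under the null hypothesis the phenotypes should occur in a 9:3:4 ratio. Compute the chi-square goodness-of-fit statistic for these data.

0.048

Under the 9:3:4 hypothesis (Σ ratio = 16, N = 1349):
  purple: 1349 × 9/16 = 758.8125
  red: 1349 × 3/16 = 252.9375
  white: 1349 × 4/16 = 337.25
χ² = Σ (O − E)² / E
  purple: (762 − 758.8125)² / 758.8125 = 0.0134
  red: (250 − 252.9375)² / 252.9375 = 0.0341
  white: (337 − 337.25)² / 337.25 = 0.0002
χ² = 0.0134 + 0.0341 + 0.0002 = 0.0477 ≈ 0.048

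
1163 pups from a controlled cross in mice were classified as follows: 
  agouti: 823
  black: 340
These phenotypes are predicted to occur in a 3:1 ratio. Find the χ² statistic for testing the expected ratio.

11.123

Under the 3:1 hypothesis (Σ ratio = 4, N = 1163):
  agouti: 1163 × 3/4 = 872.25
  black: 1163 × 1/4 = 290.75
χ² = Σ (O − E)² / E
  agouti: (823 − 872.25)² / 872.25 = 2.7808
  black: (340 − 290.75)² / 290.75 = 8.3424
χ² = 2.7808 + 8.3424 = 11.1232 ≈ 11.123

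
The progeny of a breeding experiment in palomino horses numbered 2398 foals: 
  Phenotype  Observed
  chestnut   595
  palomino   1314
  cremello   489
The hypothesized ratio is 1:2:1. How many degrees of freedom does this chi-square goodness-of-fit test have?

2

A goodness-of-fit test with 3 phenotype classes has df = 3 − 1 = 2.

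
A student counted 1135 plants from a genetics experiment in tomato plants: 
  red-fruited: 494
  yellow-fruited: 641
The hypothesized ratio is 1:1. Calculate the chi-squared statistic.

19.039

Under the 1:1 hypothesis (Σ ratio = 2, N = 1135):
  red-fruited: 1135 × 1/2 = 567.5
  yellow-fruited: 1135 × 1/2 = 567.5
χ² = Σ (O − E)² / E
  red-fruited: (494 − 567.5)² / 567.5 = 9.5194
  yellow-fruited: (641 − 567.5)² / 567.5 = 9.5194
χ² = 9.5194 + 9.5194 = 19.0388 ≈ 19.039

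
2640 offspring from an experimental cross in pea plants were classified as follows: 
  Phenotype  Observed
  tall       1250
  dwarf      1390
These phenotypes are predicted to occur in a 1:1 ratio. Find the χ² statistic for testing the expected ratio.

The 1:1 ratio has 2 parts, so with N = 2640 the expected counts are:
  tall: 2640 × 1/2 = 1320
  dwarf: 2640 × 1/2 = 1320
χ² = Σ (O − E)² / E
  tall: (1250 − 1320)² / 1320 = 3.7121
  dwarf: (1390 − 1320)² / 1320 = 3.7121
χ² = 3.7121 + 3.7121 = 7.4242 ≈ 7.424

7.424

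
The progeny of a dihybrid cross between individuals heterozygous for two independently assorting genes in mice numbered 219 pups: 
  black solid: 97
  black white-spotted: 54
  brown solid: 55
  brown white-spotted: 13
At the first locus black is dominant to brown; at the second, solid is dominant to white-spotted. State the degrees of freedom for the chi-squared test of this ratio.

A dihybrid F₂ with independent assortment and complete dominance at both loci gives a 9:3:3:1 phenotypic ratio.
A goodness-of-fit test with 4 phenotype classes has df = 4 − 1 = 3.

3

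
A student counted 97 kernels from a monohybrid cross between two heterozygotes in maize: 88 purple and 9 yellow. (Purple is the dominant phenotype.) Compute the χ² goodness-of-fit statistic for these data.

12.787

For a monohybrid cross between heterozygotes with complete dominance, the expected phenotypic ratio is 3:1.
The 3:1 ratio has 4 parts, so with N = 97 the expected counts are:
  purple: 97 × 3/4 = 72.75
  yellow: 97 × 1/4 = 24.25
χ² = Σ (O − E)² / E
  purple: (88 − 72.75)² / 72.75 = 3.1967
  yellow: (9 − 24.25)² / 24.25 = 9.5902
χ² = 3.1967 + 9.5902 = 12.7869 ≈ 12.787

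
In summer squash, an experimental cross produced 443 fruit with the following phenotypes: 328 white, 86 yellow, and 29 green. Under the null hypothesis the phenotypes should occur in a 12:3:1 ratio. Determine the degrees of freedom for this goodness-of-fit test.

A goodness-of-fit test with 3 phenotype classes has df = 3 − 1 = 2.

2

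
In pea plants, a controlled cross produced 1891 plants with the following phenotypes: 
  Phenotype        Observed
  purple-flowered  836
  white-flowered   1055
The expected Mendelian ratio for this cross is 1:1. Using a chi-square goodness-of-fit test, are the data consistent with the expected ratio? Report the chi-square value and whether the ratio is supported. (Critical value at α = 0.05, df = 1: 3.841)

The 1:1 ratio has 2 parts, so with N = 1891 the expected counts are:
  purple-flowered: 1891 × 1/2 = 945.5
  white-flowered: 1891 × 1/2 = 945.5
χ² = Σ (O − E)² / E
  purple-flowered: (836 − 945.5)² / 945.5 = 12.6814
  white-flowered: (1055 − 945.5)² / 945.5 = 12.6814
χ² = 12.6814 + 12.6814 = 25.3628 ≈ 25.363
Degrees of freedom = 2 − 1 = 1; critical value at α = 0.05 is 3.841.
Since 25.363 > 3.841, we reject the null hypothesis — the data do not fit the 1:1 ratio.

25.363; not consistent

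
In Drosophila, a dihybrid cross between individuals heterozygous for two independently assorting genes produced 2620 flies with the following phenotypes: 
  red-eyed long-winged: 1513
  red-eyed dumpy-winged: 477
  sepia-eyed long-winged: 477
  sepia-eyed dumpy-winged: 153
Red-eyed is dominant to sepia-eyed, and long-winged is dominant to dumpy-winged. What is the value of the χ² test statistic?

A dihybrid F₂ with independent assortment and complete dominance at both loci gives a 9:3:3:1 phenotypic ratio.
Under the 9:3:3:1 hypothesis (Σ ratio = 16, N = 2620):
  red-eyed long-winged: 2620 × 9/16 = 1473.75
  red-eyed dumpy-winged: 2620 × 3/16 = 491.25
  sepia-eyed long-winged: 2620 × 3/16 = 491.25
  sepia-eyed dumpy-winged: 2620 × 1/16 = 163.75
χ² = Σ (O − E)² / E
  red-eyed long-winged: (1513 − 1473.75)² / 1473.75 = 1.0453
  red-eyed dumpy-winged: (477 − 491.25)² / 491.25 = 0.4134
  sepia-eyed long-winged: (477 − 491.25)² / 491.25 = 0.4134
  sepia-eyed dumpy-winged: (153 − 163.75)² / 163.75 = 0.7057
χ² = 1.0453 + 0.4134 + 0.4134 + 0.7057 = 2.5778 ≈ 2.578

2.578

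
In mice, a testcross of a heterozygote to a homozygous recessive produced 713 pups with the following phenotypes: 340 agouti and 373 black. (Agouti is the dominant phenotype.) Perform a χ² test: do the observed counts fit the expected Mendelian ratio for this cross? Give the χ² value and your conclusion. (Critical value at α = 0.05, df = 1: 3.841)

1.527; consistent

A testcross of a heterozygote (Aa × aa) gives a 1:1 phenotypic ratio.
Total ratio parts = 2. Expected numbers out of 713:
  agouti: 713 × 1/2 = 356.5
  black: 713 × 1/2 = 356.5
χ² = Σ (O − E)² / E
  agouti: (340 − 356.5)² / 356.5 = 0.7637
  black: (373 − 356.5)² / 356.5 = 0.7637
χ² = 0.7637 + 0.7637 = 1.5274 ≈ 1.527
Degrees of freedom = 2 − 1 = 1; critical value at α = 0.05 is 3.841.
Since 1.527 < 3.841, we fail to reject the null hypothesis — the data are consistent with the 1:1 ratio.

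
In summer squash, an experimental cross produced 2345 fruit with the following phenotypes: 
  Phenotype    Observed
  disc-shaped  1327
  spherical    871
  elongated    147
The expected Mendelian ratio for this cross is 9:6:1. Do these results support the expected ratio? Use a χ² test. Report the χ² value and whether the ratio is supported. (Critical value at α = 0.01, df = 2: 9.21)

0.129; consistent

Total ratio parts = 16. Expected numbers out of 2345:
  disc-shaped: 2345 × 9/16 = 1319.0625
  spherical: 2345 × 6/16 = 879.375
  elongated: 2345 × 1/16 = 146.5625
χ² = Σ (O − E)² / E
  disc-shaped: (1327 − 1319.0625)² / 1319.0625 = 0.0478
  spherical: (871 − 879.375)² / 879.375 = 0.0798
  elongated: (147 − 146.5625)² / 146.5625 = 0.0013
χ² = 0.0478 + 0.0798 + 0.0013 = 0.1289 ≈ 0.129
Degrees of freedom = 3 − 1 = 2; critical value at α = 0.01 is 9.21.
Since 0.129 < 9.21, we fail to reject the null hypothesis — the data are consistent with the 9:6:1 ratio.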